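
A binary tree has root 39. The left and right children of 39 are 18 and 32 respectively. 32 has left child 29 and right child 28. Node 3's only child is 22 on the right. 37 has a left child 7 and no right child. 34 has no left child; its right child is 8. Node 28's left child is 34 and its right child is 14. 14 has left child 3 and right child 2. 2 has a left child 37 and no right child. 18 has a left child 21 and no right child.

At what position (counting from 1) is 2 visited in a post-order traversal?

10

Post-order visits the left subtree, then the right subtree, then the node.
At 39: go left to 18.
  At 18: go left to 21.
    21 is a leaf — visit 21.
  At 18: no right child.
  Visit 18.
At 39: go right to 32.
  At 32: go left to 29.
    29 is a leaf — visit 29.
  At 32: go right to 28.
    At 28: go left to 34.
      At 34: no left child.
      At 34: go right to 8.
        8 is a leaf — visit 8.
      Visit 34.
    At 28: go right to 14.
      At 14: go left to 3.
        At 3: no left child.
        At 3: go right to 22.
          22 is a leaf — visit 22.
        Visit 3.
      At 14: go right to 2.
        At 2: go left to 37.
          At 37: go left to 7.
            7 is a leaf — visit 7.
          At 37: no right child.
          Visit 37.
        At 2: no right child.
        Visit 2.
      Visit 14.
    Visit 28.
  Visit 32.
Visit 39.
Full post-order sequence: 21, 18, 29, 8, 34, 22, 3, 7, 37, 2, 14, 28, 32, 39.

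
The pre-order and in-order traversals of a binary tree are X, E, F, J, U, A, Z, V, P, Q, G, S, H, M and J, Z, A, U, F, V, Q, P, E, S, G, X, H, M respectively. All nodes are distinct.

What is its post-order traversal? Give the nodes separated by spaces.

The first element of pre-order is the root; it splits in-order into left and right subtrees.
Root X: left subtree has 11 nodes {J, Z, A, U, F, V, Q, P, E, S, G}, right has 2 {H, M}.
  Root E: left subtree has 8 nodes {J, Z, A, U, F, V, Q, P}, right has 2 {S, G}.
    Root F: left subtree has 4 nodes {J, Z, A, U}, right has 3 {V, Q, P}.
      Root J: left subtree has 0 nodes { }, right has 3 {Z, A, U}.
        Root U: left subtree has 2 nodes {Z, A}, right has 0 { }.
          Root A: left subtree has 1 node {Z}, right has 0 { }.
      Root V: left subtree has 0 nodes { }, right has 2 {Q, P}.
        Root P: left subtree has 1 node {Q}, right has 0 { }.
    Root G: left subtree has 1 node {S}, right has 0 { }.
  Root H: left subtree has 0 nodes { }, right has 1 {M}.

Z A U J Q P V F S G E M H X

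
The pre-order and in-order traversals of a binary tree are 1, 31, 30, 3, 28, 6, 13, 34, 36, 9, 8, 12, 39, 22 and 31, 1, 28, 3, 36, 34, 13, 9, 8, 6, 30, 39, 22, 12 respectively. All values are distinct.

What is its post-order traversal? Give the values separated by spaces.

31 28 36 34 8 9 13 6 3 22 39 12 30 1

The first element of pre-order is the root; it splits in-order into left and right subtrees.
Root 1: left subtree has 1 node {31}, right has 12 {28, 3, 36, 34, 13, 9, 8, 6, 30, 39, 22, 12}.
  Root 30: left subtree has 8 nodes {28, 3, 36, 34, 13, 9, 8, 6}, right has 3 {39, 22, 12}.
    Root 3: left subtree has 1 node {28}, right has 6 {36, 34, 13, 9, 8, 6}.
      Root 6: left subtree has 5 nodes {36, 34, 13, 9, 8}, right has 0 { }.
        Root 13: left subtree has 2 nodes {36, 34}, right has 2 {9, 8}.
          Root 34: left subtree has 1 node {36}, right has 0 { }.
          Root 9: left subtree has 0 nodes { }, right has 1 {8}.
    Root 12: left subtree has 2 nodes {39, 22}, right has 0 { }.
      Root 39: left subtree has 0 nodes { }, right has 1 {22}.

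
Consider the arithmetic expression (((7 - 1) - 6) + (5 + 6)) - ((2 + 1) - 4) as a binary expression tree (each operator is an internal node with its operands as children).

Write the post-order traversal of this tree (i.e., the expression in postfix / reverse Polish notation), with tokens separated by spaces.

Post-order on an expression tree gives postfix notation: for each operator, emit left operand, right operand, then the operator.

7 1 - 6 - 5 6 + + 2 1 + 4 - -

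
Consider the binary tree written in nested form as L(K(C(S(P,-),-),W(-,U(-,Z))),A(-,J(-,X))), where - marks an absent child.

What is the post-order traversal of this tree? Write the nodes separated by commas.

Post-order visits the left subtree, then the right subtree, then the node.
At L: go left to K.
  At K: go left to C.
    At C: go left to S.
      At S: go left to P.
        P is a leaf — visit P.
      At S: no right child.
      Visit S.
    At C: no right child.
    Visit C.
  At K: go right to W.
    At W: no left child.
    At W: go right to U.
      At U: no left child.
      At U: go right to Z.
        Z is a leaf — visit Z.
      Visit U.
    Visit W.
  Visit K.
At L: go right to A.
  At A: no left child.
  At A: go right to J.
    At J: no left child.
    At J: go right to X.
      X is a leaf — visit X.
    Visit J.
  Visit A.
Visit L.

P, S, C, Z, U, W, K, X, J, A, L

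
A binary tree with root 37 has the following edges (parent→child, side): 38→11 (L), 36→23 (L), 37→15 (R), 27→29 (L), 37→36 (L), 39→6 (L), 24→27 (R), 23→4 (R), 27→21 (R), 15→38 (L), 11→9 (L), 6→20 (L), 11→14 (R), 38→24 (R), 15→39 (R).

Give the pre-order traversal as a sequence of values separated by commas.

37, 36, 23, 4, 15, 38, 11, 9, 14, 24, 27, 29, 21, 39, 6, 20

Pre-order visits the node, then its left subtree, then its right subtree.
Visit 37.
At 37: go left to 36.
  Visit 36.
  At 36: go left to 23.
    Visit 23.
    At 23: no left child.
    At 23: go right to 4.
      4 is a leaf — visit 4.
  At 36: no right child.
At 37: go right to 15.
  Visit 15.
  At 15: go left to 38.
    Visit 38.
    At 38: go left to 11.
      Visit 11.
      At 11: go left to 9.
        9 is a leaf — visit 9.
      At 11: go right to 14.
        14 is a leaf — visit 14.
    At 38: go right to 24.
      Visit 24.
      At 24: no left child.
      At 24: go right to 27.
        Visit 27.
        At 27: go left to 29.
          29 is a leaf — visit 29.
        At 27: go right to 21.
          21 is a leaf — visit 21.
  At 15: go right to 39.
    Visit 39.
    At 39: go left to 6.
      Visit 6.
      At 6: go left to 20.
        20 is a leaf — visit 20.
      At 6: no right child.
    At 39: no right child.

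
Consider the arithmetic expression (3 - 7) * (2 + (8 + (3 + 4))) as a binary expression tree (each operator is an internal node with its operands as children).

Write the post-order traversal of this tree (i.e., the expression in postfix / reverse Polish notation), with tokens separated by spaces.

Post-order on an expression tree gives postfix notation: for each operator, emit left operand, right operand, then the operator.

3 7 - 2 8 3 4 + + + *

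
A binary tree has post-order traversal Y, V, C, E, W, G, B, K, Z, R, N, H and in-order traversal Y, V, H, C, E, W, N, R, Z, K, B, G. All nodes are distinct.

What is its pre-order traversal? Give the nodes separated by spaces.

H V Y N W E C R Z K B G

The last element of post-order is the root; it splits in-order into left and right subtrees.
Root H: left subtree has 2 nodes {Y, V}, right has 9 {C, E, W, N, R, Z, K, B, G}.
  Root V: left subtree has 1 node {Y}, right has 0 { }.
  Root N: left subtree has 3 nodes {C, E, W}, right has 5 {R, Z, K, B, G}.
    Root W: left subtree has 2 nodes {C, E}, right has 0 { }.
      Root E: left subtree has 1 node {C}, right has 0 { }.
    Root R: left subtree has 0 nodes { }, right has 4 {Z, K, B, G}.
      Root Z: left subtree has 0 nodes { }, right has 3 {K, B, G}.
        Root K: left subtree has 0 nodes { }, right has 2 {B, G}.
          Root B: left subtree has 0 nodes { }, right has 1 {G}.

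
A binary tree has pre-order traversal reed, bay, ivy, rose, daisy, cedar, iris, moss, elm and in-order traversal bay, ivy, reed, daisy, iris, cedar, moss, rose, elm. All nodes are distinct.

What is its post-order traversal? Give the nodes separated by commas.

ivy, bay, iris, moss, cedar, daisy, elm, rose, reed

The first element of pre-order is the root; it splits in-order into left and right subtrees.
Root reed: left subtree has 2 nodes {bay, ivy}, right has 6 {daisy, iris, cedar, moss, rose, elm}.
  Root bay: left subtree has 0 nodes { }, right has 1 {ivy}.
  Root rose: left subtree has 4 nodes {daisy, iris, cedar, moss}, right has 1 {elm}.
    Root daisy: left subtree has 0 nodes { }, right has 3 {iris, cedar, moss}.
      Root cedar: left subtree has 1 node {iris}, right has 1 {moss}.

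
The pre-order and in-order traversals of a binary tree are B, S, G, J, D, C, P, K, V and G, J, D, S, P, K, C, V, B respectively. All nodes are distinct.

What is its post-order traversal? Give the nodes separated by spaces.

D J G K P V C S B

The first element of pre-order is the root; it splits in-order into left and right subtrees.
Root B: left subtree has 8 nodes {G, J, D, S, P, K, C, V}, right has 0 { }.
  Root S: left subtree has 3 nodes {G, J, D}, right has 4 {P, K, C, V}.
    Root G: left subtree has 0 nodes { }, right has 2 {J, D}.
      Root J: left subtree has 0 nodes { }, right has 1 {D}.
    Root C: left subtree has 2 nodes {P, K}, right has 1 {V}.
      Root P: left subtree has 0 nodes { }, right has 1 {K}.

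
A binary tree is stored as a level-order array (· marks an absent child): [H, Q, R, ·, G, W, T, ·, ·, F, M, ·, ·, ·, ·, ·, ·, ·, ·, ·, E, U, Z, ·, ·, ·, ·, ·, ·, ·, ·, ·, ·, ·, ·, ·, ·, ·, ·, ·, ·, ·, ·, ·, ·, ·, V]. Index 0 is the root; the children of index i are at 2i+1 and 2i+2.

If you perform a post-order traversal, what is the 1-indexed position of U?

Post-order visits the left subtree, then the right subtree, then the node.
At H: go left to Q.
  At Q: no left child.
  At Q: go right to G.
    At G: go left to F.
      At F: no left child.
      At F: go right to E.
        E is a leaf — visit E.
      Visit F.
    At G: go right to M.
      At M: go left to U.
        U is a leaf — visit U.
      At M: go right to Z.
        At Z: no left child.
        At Z: go right to V.
          V is a leaf — visit V.
        Visit Z.
      Visit M.
    Visit G.
  Visit Q.
At H: go right to R.
  At R: go left to W.
    W is a leaf — visit W.
  At R: go right to T.
    T is a leaf — visit T.
  Visit R.
Visit H.
Full post-order sequence: E, F, U, V, Z, M, G, Q, W, T, R, H.

3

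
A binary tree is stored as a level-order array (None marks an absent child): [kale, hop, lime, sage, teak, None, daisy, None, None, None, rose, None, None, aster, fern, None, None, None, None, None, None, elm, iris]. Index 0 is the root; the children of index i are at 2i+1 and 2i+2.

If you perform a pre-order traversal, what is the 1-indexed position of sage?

3

Pre-order visits the node, then its left subtree, then its right subtree.
Visit kale.
At kale: go left to hop.
  Visit hop.
  At hop: go left to sage.
    sage is a leaf — visit sage.
  At hop: go right to teak.
    Visit teak.
    At teak: no left child.
    At teak: go right to rose.
      Visit rose.
      At rose: go left to elm.
        elm is a leaf — visit elm.
      At rose: go right to iris.
        iris is a leaf — visit iris.
At kale: go right to lime.
  Visit lime.
  At lime: no left child.
  At lime: go right to daisy.
    Visit daisy.
    At daisy: go left to aster.
      aster is a leaf — visit aster.
    At daisy: go right to fern.
      fern is a leaf — visit fern.
Full pre-order sequence: kale, hop, sage, teak, rose, elm, iris, lime, daisy, aster, fern.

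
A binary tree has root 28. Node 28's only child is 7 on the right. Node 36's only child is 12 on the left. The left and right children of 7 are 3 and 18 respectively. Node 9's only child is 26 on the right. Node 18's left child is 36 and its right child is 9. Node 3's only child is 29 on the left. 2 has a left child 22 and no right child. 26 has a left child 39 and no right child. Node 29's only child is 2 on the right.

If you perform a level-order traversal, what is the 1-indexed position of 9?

Level-order visits nodes level by level from the root, left to right within each level.
Level 0: 28
Level 1: 7
Level 2: 3, 18
Level 3: 29, 36, 9
Level 4: 2, 12, 26
Level 5: 22, 39
Full level-order sequence: 28, 7, 3, 18, 29, 36, 9, 2, 12, 26, 22, 39.

7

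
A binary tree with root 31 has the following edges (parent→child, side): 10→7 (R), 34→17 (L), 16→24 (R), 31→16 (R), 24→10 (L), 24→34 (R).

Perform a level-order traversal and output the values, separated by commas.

31, 16, 24, 10, 34, 7, 17

Level-order visits nodes level by level from the root, left to right within each level.
Level 0: 31
Level 1: 16
Level 2: 24
Level 3: 10, 34
Level 4: 7, 17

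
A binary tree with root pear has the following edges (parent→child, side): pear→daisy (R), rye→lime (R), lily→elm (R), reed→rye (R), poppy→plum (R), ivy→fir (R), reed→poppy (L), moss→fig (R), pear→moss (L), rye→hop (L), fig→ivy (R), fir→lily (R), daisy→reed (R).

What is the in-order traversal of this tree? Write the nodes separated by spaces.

moss fig ivy fir lily elm pear daisy poppy plum reed hop rye lime

In-order visits the left subtree, then the node, then the right subtree.
At pear: go left to moss.
  At moss: no left child.
  Visit moss.
  At moss: go right to fig.
    At fig: no left child.
    Visit fig.
    At fig: go right to ivy.
      At ivy: no left child.
      Visit ivy.
      At ivy: go right to fir.
        At fir: no left child.
        Visit fir.
        At fir: go right to lily.
          At lily: no left child.
          Visit lily.
          At lily: go right to elm.
            elm is a leaf — visit elm.
Visit pear.
At pear: go right to daisy.
  At daisy: no left child.
  Visit daisy.
  At daisy: go right to reed.
    At reed: go left to poppy.
      At poppy: no left child.
      Visit poppy.
      At poppy: go right to plum.
        plum is a leaf — visit plum.
    Visit reed.
    At reed: go right to rye.
      At rye: go left to hop.
        hop is a leaf — visit hop.
      Visit rye.
      At rye: go right to lime.
        lime is a leaf — visit lime.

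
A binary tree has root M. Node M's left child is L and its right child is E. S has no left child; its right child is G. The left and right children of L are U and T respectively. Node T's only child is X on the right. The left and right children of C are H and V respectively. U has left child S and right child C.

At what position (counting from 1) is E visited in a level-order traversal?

Level-order visits nodes level by level from the root, left to right within each level.
Level 0: M
Level 1: L, E
Level 2: U, T
Level 3: S, C, X
Level 4: G, H, V
Full level-order sequence: M, L, E, U, T, S, C, X, G, H, V.

3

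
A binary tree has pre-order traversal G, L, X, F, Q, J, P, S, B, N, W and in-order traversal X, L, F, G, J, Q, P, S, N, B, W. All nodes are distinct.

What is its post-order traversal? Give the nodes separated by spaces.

The first element of pre-order is the root; it splits in-order into left and right subtrees.
Root G: left subtree has 3 nodes {X, L, F}, right has 7 {J, Q, P, S, N, B, W}.
  Root L: left subtree has 1 node {X}, right has 1 {F}.
  Root Q: left subtree has 1 node {J}, right has 5 {P, S, N, B, W}.
    Root P: left subtree has 0 nodes { }, right has 4 {S, N, B, W}.
      Root S: left subtree has 0 nodes { }, right has 3 {N, B, W}.
        Root B: left subtree has 1 node {N}, right has 1 {W}.

X F L J N W B S P Q G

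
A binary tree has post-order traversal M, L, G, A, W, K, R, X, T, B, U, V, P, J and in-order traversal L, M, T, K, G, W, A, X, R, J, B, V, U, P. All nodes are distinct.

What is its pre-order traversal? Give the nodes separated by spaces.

J T L M X K W G A R P V B U

The last element of post-order is the root; it splits in-order into left and right subtrees.
Root J: left subtree has 9 nodes {L, M, T, K, G, W, A, X, R}, right has 4 {B, V, U, P}.
  Root T: left subtree has 2 nodes {L, M}, right has 6 {K, G, W, A, X, R}.
    Root L: left subtree has 0 nodes { }, right has 1 {M}.
    Root X: left subtree has 4 nodes {K, G, W, A}, right has 1 {R}.
      Root K: left subtree has 0 nodes { }, right has 3 {G, W, A}.
        Root W: left subtree has 1 node {G}, right has 1 {A}.
  Root P: left subtree has 3 nodes {B, V, U}, right has 0 { }.
    Root V: left subtree has 1 node {B}, right has 1 {U}.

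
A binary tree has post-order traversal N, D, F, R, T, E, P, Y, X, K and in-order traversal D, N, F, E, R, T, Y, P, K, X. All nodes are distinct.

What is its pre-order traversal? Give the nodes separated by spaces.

K Y E F D N T R P X

The last element of post-order is the root; it splits in-order into left and right subtrees.
Root K: left subtree has 8 nodes {D, N, F, E, R, T, Y, P}, right has 1 {X}.
  Root Y: left subtree has 6 nodes {D, N, F, E, R, T}, right has 1 {P}.
    Root E: left subtree has 3 nodes {D, N, F}, right has 2 {R, T}.
      Root F: left subtree has 2 nodes {D, N}, right has 0 { }.
        Root D: left subtree has 0 nodes { }, right has 1 {N}.
      Root T: left subtree has 1 node {R}, right has 0 { }.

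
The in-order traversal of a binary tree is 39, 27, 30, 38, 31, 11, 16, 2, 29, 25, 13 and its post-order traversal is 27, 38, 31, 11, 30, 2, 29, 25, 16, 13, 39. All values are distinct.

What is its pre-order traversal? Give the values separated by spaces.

The last element of post-order is the root; it splits in-order into left and right subtrees.
Root 39: left subtree has 0 nodes { }, right has 10 {27, 30, 38, 31, 11, 16, 2, 29, 25, 13}.
  Root 13: left subtree has 9 nodes {27, 30, 38, 31, 11, 16, 2, 29, 25}, right has 0 { }.
    Root 16: left subtree has 5 nodes {27, 30, 38, 31, 11}, right has 3 {2, 29, 25}.
      Root 30: left subtree has 1 node {27}, right has 3 {38, 31, 11}.
        Root 11: left subtree has 2 nodes {38, 31}, right has 0 { }.
          Root 31: left subtree has 1 node {38}, right has 0 { }.
      Root 25: left subtree has 2 nodes {2, 29}, right has 0 { }.
        Root 29: left subtree has 1 node {2}, right has 0 { }.

39 13 16 30 27 11 31 38 25 29 2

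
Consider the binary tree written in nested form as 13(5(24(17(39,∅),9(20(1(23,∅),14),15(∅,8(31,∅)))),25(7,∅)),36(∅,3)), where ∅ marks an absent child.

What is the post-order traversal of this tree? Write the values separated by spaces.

Post-order visits the left subtree, then the right subtree, then the node.
At 13: go left to 5.
  At 5: go left to 24.
    At 24: go left to 17.
      At 17: go left to 39.
        39 is a leaf — visit 39.
      At 17: no right child.
      Visit 17.
    At 24: go right to 9.
      At 9: go left to 20.
        At 20: go left to 1.
          At 1: go left to 23.
            23 is a leaf — visit 23.
          At 1: no right child.
          Visit 1.
        At 20: go right to 14.
          14 is a leaf — visit 14.
        Visit 20.
      At 9: go right to 15.
        At 15: no left child.
        At 15: go right to 8.
          At 8: go left to 31.
            31 is a leaf — visit 31.
          At 8: no right child.
          Visit 8.
        Visit 15.
      Visit 9.
    Visit 24.
  At 5: go right to 25.
    At 25: go left to 7.
      7 is a leaf — visit 7.
    At 25: no right child.
    Visit 25.
  Visit 5.
At 13: go right to 36.
  At 36: no left child.
  At 36: go right to 3.
    3 is a leaf — visit 3.
  Visit 36.
Visit 13.

39 17 23 1 14 20 31 8 15 9 24 7 25 5 3 36 13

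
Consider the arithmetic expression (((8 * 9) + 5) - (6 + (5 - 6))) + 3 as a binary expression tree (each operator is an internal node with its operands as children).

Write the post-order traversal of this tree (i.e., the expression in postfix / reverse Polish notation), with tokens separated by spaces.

Post-order on an expression tree gives postfix notation: for each operator, emit left operand, right operand, then the operator.

8 9 * 5 + 6 5 6 - + - 3 +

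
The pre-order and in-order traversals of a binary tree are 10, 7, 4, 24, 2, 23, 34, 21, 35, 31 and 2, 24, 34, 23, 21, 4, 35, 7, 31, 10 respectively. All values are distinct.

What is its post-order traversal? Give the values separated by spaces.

The first element of pre-order is the root; it splits in-order into left and right subtrees.
Root 10: left subtree has 9 nodes {2, 24, 34, 23, 21, 4, 35, 7, 31}, right has 0 { }.
  Root 7: left subtree has 7 nodes {2, 24, 34, 23, 21, 4, 35}, right has 1 {31}.
    Root 4: left subtree has 5 nodes {2, 24, 34, 23, 21}, right has 1 {35}.
      Root 24: left subtree has 1 node {2}, right has 3 {34, 23, 21}.
        Root 23: left subtree has 1 node {34}, right has 1 {21}.

2 34 21 23 24 35 4 31 7 10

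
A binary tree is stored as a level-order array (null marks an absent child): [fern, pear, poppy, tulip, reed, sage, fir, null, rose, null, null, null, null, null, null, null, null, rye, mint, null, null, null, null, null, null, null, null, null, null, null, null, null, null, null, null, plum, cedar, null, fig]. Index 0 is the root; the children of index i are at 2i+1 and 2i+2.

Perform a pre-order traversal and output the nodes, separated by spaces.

Pre-order visits the node, then its left subtree, then its right subtree.
Visit fern.
At fern: go left to pear.
  Visit pear.
  At pear: go left to tulip.
    Visit tulip.
    At tulip: no left child.
    At tulip: go right to rose.
      Visit rose.
      At rose: go left to rye.
        Visit rye.
        At rye: go left to plum.
          plum is a leaf — visit plum.
        At rye: go right to cedar.
          cedar is a leaf — visit cedar.
      At rose: go right to mint.
        Visit mint.
        At mint: no left child.
        At mint: go right to fig.
          fig is a leaf — visit fig.
  At pear: go right to reed.
    reed is a leaf — visit reed.
At fern: go right to poppy.
  Visit poppy.
  At poppy: go left to sage.
    sage is a leaf — visit sage.
  At poppy: go right to fir.
    fir is a leaf — visit fir.

fern pear tulip rose rye plum cedar mint fig reed poppy sage fir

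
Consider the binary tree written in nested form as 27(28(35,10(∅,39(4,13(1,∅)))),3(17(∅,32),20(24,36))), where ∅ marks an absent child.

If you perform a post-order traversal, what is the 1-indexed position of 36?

11

Post-order visits the left subtree, then the right subtree, then the node.
At 27: go left to 28.
  At 28: go left to 35.
    35 is a leaf — visit 35.
  At 28: go right to 10.
    At 10: no left child.
    At 10: go right to 39.
      At 39: go left to 4.
        4 is a leaf — visit 4.
      At 39: go right to 13.
        At 13: go left to 1.
          1 is a leaf — visit 1.
        At 13: no right child.
        Visit 13.
      Visit 39.
    Visit 10.
  Visit 28.
At 27: go right to 3.
  At 3: go left to 17.
    At 17: no left child.
    At 17: go right to 32.
      32 is a leaf — visit 32.
    Visit 17.
  At 3: go right to 20.
    At 20: go left to 24.
      24 is a leaf — visit 24.
    At 20: go right to 36.
      36 is a leaf — visit 36.
    Visit 20.
  Visit 3.
Visit 27.
Full post-order sequence: 35, 4, 1, 13, 39, 10, 28, 32, 17, 24, 36, 20, 3, 27.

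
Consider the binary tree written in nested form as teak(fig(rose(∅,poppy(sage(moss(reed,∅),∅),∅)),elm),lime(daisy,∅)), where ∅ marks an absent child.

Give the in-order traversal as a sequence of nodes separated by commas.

In-order visits the left subtree, then the node, then the right subtree.
At teak: go left to fig.
  At fig: go left to rose.
    At rose: no left child.
    Visit rose.
    At rose: go right to poppy.
      At poppy: go left to sage.
        At sage: go left to moss.
          At moss: go left to reed.
            reed is a leaf — visit reed.
          Visit moss.
          At moss: no right child.
        Visit sage.
        At sage: no right child.
      Visit poppy.
      At poppy: no right child.
  Visit fig.
  At fig: go right to elm.
    elm is a leaf — visit elm.
Visit teak.
At teak: go right to lime.
  At lime: go left to daisy.
    daisy is a leaf — visit daisy.
  Visit lime.
  At lime: no right child.

rose, reed, moss, sage, poppy, fig, elm, teak, daisy, lime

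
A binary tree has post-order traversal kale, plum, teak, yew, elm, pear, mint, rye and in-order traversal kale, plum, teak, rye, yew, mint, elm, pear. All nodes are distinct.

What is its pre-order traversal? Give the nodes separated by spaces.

The last element of post-order is the root; it splits in-order into left and right subtrees.
Root rye: left subtree has 3 nodes {kale, plum, teak}, right has 4 {yew, mint, elm, pear}.
  Root teak: left subtree has 2 nodes {kale, plum}, right has 0 { }.
    Root plum: left subtree has 1 node {kale}, right has 0 { }.
  Root mint: left subtree has 1 node {yew}, right has 2 {elm, pear}.
    Root pear: left subtree has 1 node {elm}, right has 0 { }.

rye teak plum kale mint yew pear elm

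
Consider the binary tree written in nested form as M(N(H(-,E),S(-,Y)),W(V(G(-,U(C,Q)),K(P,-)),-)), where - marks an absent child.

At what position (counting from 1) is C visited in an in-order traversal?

In-order visits the left subtree, then the node, then the right subtree.
At M: go left to N.
  At N: go left to H.
    At H: no left child.
    Visit H.
    At H: go right to E.
      E is a leaf — visit E.
  Visit N.
  At N: go right to S.
    At S: no left child.
    Visit S.
    At S: go right to Y.
      Y is a leaf — visit Y.
Visit M.
At M: go right to W.
  At W: go left to V.
    At V: go left to G.
      At G: no left child.
      Visit G.
      At G: go right to U.
        At U: go left to C.
          C is a leaf — visit C.
        Visit U.
        At U: go right to Q.
          Q is a leaf — visit Q.
    Visit V.
    At V: go right to K.
      At K: go left to P.
        P is a leaf — visit P.
      Visit K.
      At K: no right child.
  Visit W.
  At W: no right child.
Full in-order sequence: H, E, N, S, Y, M, G, C, U, Q, V, P, K, W.

8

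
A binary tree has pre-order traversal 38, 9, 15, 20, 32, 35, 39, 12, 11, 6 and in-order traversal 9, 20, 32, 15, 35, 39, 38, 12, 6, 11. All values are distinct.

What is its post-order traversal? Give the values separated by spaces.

32 20 39 35 15 9 6 11 12 38

The first element of pre-order is the root; it splits in-order into left and right subtrees.
Root 38: left subtree has 6 nodes {9, 20, 32, 15, 35, 39}, right has 3 {12, 6, 11}.
  Root 9: left subtree has 0 nodes { }, right has 5 {20, 32, 15, 35, 39}.
    Root 15: left subtree has 2 nodes {20, 32}, right has 2 {35, 39}.
      Root 20: left subtree has 0 nodes { }, right has 1 {32}.
      Root 35: left subtree has 0 nodes { }, right has 1 {39}.
  Root 12: left subtree has 0 nodes { }, right has 2 {6, 11}.
    Root 11: left subtree has 1 node {6}, right has 0 { }.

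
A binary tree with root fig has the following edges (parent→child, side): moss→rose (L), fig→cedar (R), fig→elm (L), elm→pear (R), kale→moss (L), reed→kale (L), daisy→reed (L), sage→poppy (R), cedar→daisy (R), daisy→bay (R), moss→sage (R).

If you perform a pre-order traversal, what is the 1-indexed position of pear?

3

Pre-order visits the node, then its left subtree, then its right subtree.
Visit fig.
At fig: go left to elm.
  Visit elm.
  At elm: no left child.
  At elm: go right to pear.
    pear is a leaf — visit pear.
At fig: go right to cedar.
  Visit cedar.
  At cedar: no left child.
  At cedar: go right to daisy.
    Visit daisy.
    At daisy: go left to reed.
      Visit reed.
      At reed: go left to kale.
        Visit kale.
        At kale: go left to moss.
          Visit moss.
          At moss: go left to rose.
            rose is a leaf — visit rose.
          At moss: go right to sage.
            Visit sage.
            At sage: no left child.
            At sage: go right to poppy.
              poppy is a leaf — visit poppy.
        At kale: no right child.
      At reed: no right child.
    At daisy: go right to bay.
      bay is a leaf — visit bay.
Full pre-order sequence: fig, elm, pear, cedar, daisy, reed, kale, moss, rose, sage, poppy, bay.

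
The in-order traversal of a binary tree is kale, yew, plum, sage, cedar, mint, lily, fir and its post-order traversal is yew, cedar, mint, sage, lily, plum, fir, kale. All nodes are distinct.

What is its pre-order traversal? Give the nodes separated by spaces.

kale fir plum yew lily sage mint cedar

The last element of post-order is the root; it splits in-order into left and right subtrees.
Root kale: left subtree has 0 nodes { }, right has 7 {yew, plum, sage, cedar, mint, lily, fir}.
  Root fir: left subtree has 6 nodes {yew, plum, sage, cedar, mint, lily}, right has 0 { }.
    Root plum: left subtree has 1 node {yew}, right has 4 {sage, cedar, mint, lily}.
      Root lily: left subtree has 3 nodes {sage, cedar, mint}, right has 0 { }.
        Root sage: left subtree has 0 nodes { }, right has 2 {cedar, mint}.
          Root mint: left subtree has 1 node {cedar}, right has 0 { }.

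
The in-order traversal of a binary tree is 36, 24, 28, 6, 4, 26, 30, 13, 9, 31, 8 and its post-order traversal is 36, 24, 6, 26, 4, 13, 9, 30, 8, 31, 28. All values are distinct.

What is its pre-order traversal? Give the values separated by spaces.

28 24 36 31 30 4 6 26 9 13 8

The last element of post-order is the root; it splits in-order into left and right subtrees.
Root 28: left subtree has 2 nodes {36, 24}, right has 8 {6, 4, 26, 30, 13, 9, 31, 8}.
  Root 24: left subtree has 1 node {36}, right has 0 { }.
  Root 31: left subtree has 6 nodes {6, 4, 26, 30, 13, 9}, right has 1 {8}.
    Root 30: left subtree has 3 nodes {6, 4, 26}, right has 2 {13, 9}.
      Root 4: left subtree has 1 node {6}, right has 1 {26}.
      Root 9: left subtree has 1 node {13}, right has 0 { }.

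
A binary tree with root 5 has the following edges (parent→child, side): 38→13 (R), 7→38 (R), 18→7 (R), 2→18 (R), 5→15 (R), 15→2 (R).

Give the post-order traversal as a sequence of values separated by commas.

13, 38, 7, 18, 2, 15, 5

Post-order visits the left subtree, then the right subtree, then the node.
At 5: no left child.
At 5: go right to 15.
  At 15: no left child.
  At 15: go right to 2.
    At 2: no left child.
    At 2: go right to 18.
      At 18: no left child.
      At 18: go right to 7.
        At 7: no left child.
        At 7: go right to 38.
          At 38: no left child.
          At 38: go right to 13.
            13 is a leaf — visit 13.
          Visit 38.
        Visit 7.
      Visit 18.
    Visit 2.
  Visit 15.
Visit 5.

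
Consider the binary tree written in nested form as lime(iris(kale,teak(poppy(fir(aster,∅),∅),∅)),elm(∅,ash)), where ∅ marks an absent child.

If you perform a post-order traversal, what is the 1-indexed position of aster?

2

Post-order visits the left subtree, then the right subtree, then the node.
At lime: go left to iris.
  At iris: go left to kale.
    kale is a leaf — visit kale.
  At iris: go right to teak.
    At teak: go left to poppy.
      At poppy: go left to fir.
        At fir: go left to aster.
          aster is a leaf — visit aster.
        At fir: no right child.
        Visit fir.
      At poppy: no right child.
      Visit poppy.
    At teak: no right child.
    Visit teak.
  Visit iris.
At lime: go right to elm.
  At elm: no left child.
  At elm: go right to ash.
    ash is a leaf — visit ash.
  Visit elm.
Visit lime.
Full post-order sequence: kale, aster, fir, poppy, teak, iris, ash, elm, lime.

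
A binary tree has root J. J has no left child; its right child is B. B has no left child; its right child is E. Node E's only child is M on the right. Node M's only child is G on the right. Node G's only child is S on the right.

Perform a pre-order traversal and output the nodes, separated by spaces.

J B E M G S

Pre-order visits the node, then its left subtree, then its right subtree.
Visit J.
At J: no left child.
At J: go right to B.
  Visit B.
  At B: no left child.
  At B: go right to E.
    Visit E.
    At E: no left child.
    At E: go right to M.
      Visit M.
      At M: no left child.
      At M: go right to G.
        Visit G.
        At G: no left child.
        At G: go right to S.
          S is a leaf — visit S.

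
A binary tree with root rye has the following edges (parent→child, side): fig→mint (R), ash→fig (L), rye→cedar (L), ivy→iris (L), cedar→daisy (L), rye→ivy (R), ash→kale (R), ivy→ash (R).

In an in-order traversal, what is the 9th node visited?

kale

In-order visits the left subtree, then the node, then the right subtree.
At rye: go left to cedar.
  At cedar: go left to daisy.
    daisy is a leaf — visit daisy.
  Visit cedar.
  At cedar: no right child.
Visit rye.
At rye: go right to ivy.
  At ivy: go left to iris.
    iris is a leaf — visit iris.
  Visit ivy.
  At ivy: go right to ash.
    At ash: go left to fig.
      At fig: no left child.
      Visit fig.
      At fig: go right to mint.
        mint is a leaf — visit mint.
    Visit ash.
    At ash: go right to kale.
      kale is a leaf — visit kale.
Full in-order sequence: daisy, cedar, rye, iris, ivy, fig, mint, ash, kale.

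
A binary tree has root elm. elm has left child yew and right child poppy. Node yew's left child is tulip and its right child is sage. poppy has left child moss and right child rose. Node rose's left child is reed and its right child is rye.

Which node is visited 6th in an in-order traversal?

In-order visits the left subtree, then the node, then the right subtree.
At elm: go left to yew.
  At yew: go left to tulip.
    tulip is a leaf — visit tulip.
  Visit yew.
  At yew: go right to sage.
    sage is a leaf — visit sage.
Visit elm.
At elm: go right to poppy.
  At poppy: go left to moss.
    moss is a leaf — visit moss.
  Visit poppy.
  At poppy: go right to rose.
    At rose: go left to reed.
      reed is a leaf — visit reed.
    Visit rose.
    At rose: go right to rye.
      rye is a leaf — visit rye.
Full in-order sequence: tulip, yew, sage, elm, moss, poppy, reed, rose, rye.

poppy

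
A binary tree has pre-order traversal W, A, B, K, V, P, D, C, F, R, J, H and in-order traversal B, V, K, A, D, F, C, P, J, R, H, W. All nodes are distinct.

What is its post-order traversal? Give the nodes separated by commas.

The first element of pre-order is the root; it splits in-order into left and right subtrees.
Root W: left subtree has 11 nodes {B, V, K, A, D, F, C, P, J, R, H}, right has 0 { }.
  Root A: left subtree has 3 nodes {B, V, K}, right has 7 {D, F, C, P, J, R, H}.
    Root B: left subtree has 0 nodes { }, right has 2 {V, K}.
      Root K: left subtree has 1 node {V}, right has 0 { }.
    Root P: left subtree has 3 nodes {D, F, C}, right has 3 {J, R, H}.
      Root D: left subtree has 0 nodes { }, right has 2 {F, C}.
        Root C: left subtree has 1 node {F}, right has 0 { }.
      Root R: left subtree has 1 node {J}, right has 1 {H}.

V, K, B, F, C, D, J, H, R, P, A, W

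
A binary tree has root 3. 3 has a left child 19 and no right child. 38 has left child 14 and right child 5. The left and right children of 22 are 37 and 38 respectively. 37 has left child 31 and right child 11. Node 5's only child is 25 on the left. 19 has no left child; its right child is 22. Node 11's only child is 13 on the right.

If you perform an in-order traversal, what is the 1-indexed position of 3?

In-order visits the left subtree, then the node, then the right subtree.
At 3: go left to 19.
  At 19: no left child.
  Visit 19.
  At 19: go right to 22.
    At 22: go left to 37.
      At 37: go left to 31.
        31 is a leaf — visit 31.
      Visit 37.
      At 37: go right to 11.
        At 11: no left child.
        Visit 11.
        At 11: go right to 13.
          13 is a leaf — visit 13.
    Visit 22.
    At 22: go right to 38.
      At 38: go left to 14.
        14 is a leaf — visit 14.
      Visit 38.
      At 38: go right to 5.
        At 5: go left to 25.
          25 is a leaf — visit 25.
        Visit 5.
        At 5: no right child.
Visit 3.
At 3: no right child.
Full in-order sequence: 19, 31, 37, 11, 13, 22, 14, 38, 25, 5, 3.

11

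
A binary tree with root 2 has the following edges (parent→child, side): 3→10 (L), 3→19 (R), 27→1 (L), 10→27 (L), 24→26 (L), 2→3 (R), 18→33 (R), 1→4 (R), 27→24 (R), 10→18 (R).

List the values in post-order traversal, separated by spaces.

4 1 26 24 27 33 18 10 19 3 2

Post-order visits the left subtree, then the right subtree, then the node.
At 2: no left child.
At 2: go right to 3.
  At 3: go left to 10.
    At 10: go left to 27.
      At 27: go left to 1.
        At 1: no left child.
        At 1: go right to 4.
          4 is a leaf — visit 4.
        Visit 1.
      At 27: go right to 24.
        At 24: go left to 26.
          26 is a leaf — visit 26.
        At 24: no right child.
        Visit 24.
      Visit 27.
    At 10: go right to 18.
      At 18: no left child.
      At 18: go right to 33.
        33 is a leaf — visit 33.
      Visit 18.
    Visit 10.
  At 3: go right to 19.
    19 is a leaf — visit 19.
  Visit 3.
Visit 2.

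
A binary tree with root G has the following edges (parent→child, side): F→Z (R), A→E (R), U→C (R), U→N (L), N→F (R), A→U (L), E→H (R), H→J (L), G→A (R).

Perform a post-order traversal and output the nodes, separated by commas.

Post-order visits the left subtree, then the right subtree, then the node.
At G: no left child.
At G: go right to A.
  At A: go left to U.
    At U: go left to N.
      At N: no left child.
      At N: go right to F.
        At F: no left child.
        At F: go right to Z.
          Z is a leaf — visit Z.
        Visit F.
      Visit N.
    At U: go right to C.
      C is a leaf — visit C.
    Visit U.
  At A: go right to E.
    At E: no left child.
    At E: go right to H.
      At H: go left to J.
        J is a leaf — visit J.
      At H: no right child.
      Visit H.
    Visit E.
  Visit A.
Visit G.

Z, F, N, C, U, J, H, E, A, G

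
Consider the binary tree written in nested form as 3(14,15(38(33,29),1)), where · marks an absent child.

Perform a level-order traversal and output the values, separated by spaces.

3 14 15 38 1 33 29

Level-order visits nodes level by level from the root, left to right within each level.
Level 0: 3
Level 1: 14, 15
Level 2: 38, 1
Level 3: 33, 29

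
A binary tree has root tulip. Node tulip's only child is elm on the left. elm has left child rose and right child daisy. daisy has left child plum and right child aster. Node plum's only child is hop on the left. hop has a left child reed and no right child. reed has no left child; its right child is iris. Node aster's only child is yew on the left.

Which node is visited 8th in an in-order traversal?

yew

In-order visits the left subtree, then the node, then the right subtree.
At tulip: go left to elm.
  At elm: go left to rose.
    rose is a leaf — visit rose.
  Visit elm.
  At elm: go right to daisy.
    At daisy: go left to plum.
      At plum: go left to hop.
        At hop: go left to reed.
          At reed: no left child.
          Visit reed.
          At reed: go right to iris.
            iris is a leaf — visit iris.
        Visit hop.
        At hop: no right child.
      Visit plum.
      At plum: no right child.
    Visit daisy.
    At daisy: go right to aster.
      At aster: go left to yew.
        yew is a leaf — visit yew.
      Visit aster.
      At aster: no right child.
Visit tulip.
At tulip: no right child.
Full in-order sequence: rose, elm, reed, iris, hop, plum, daisy, yew, aster, tulip.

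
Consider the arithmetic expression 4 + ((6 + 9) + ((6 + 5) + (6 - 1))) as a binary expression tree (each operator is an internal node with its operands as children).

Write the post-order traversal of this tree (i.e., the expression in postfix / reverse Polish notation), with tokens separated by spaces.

Post-order on an expression tree gives postfix notation: for each operator, emit left operand, right operand, then the operator.

4 6 9 + 6 5 + 6 1 - + + +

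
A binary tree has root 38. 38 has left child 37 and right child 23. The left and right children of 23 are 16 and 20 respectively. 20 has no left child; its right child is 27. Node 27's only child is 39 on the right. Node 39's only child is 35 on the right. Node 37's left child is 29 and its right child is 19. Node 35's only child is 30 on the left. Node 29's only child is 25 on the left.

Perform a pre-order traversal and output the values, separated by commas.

38, 37, 29, 25, 19, 23, 16, 20, 27, 39, 35, 30

Pre-order visits the node, then its left subtree, then its right subtree.
Visit 38.
At 38: go left to 37.
  Visit 37.
  At 37: go left to 29.
    Visit 29.
    At 29: go left to 25.
      25 is a leaf — visit 25.
    At 29: no right child.
  At 37: go right to 19.
    19 is a leaf — visit 19.
At 38: go right to 23.
  Visit 23.
  At 23: go left to 16.
    16 is a leaf — visit 16.
  At 23: go right to 20.
    Visit 20.
    At 20: no left child.
    At 20: go right to 27.
      Visit 27.
      At 27: no left child.
      At 27: go right to 39.
        Visit 39.
        At 39: no left child.
        At 39: go right to 35.
          Visit 35.
          At 35: go left to 30.
            30 is a leaf — visit 30.
          At 35: no right child.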